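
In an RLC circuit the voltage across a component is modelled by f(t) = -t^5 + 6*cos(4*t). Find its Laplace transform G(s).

Apply the Laplace transform termwise.
(6)·[L{cos(4t)} = s/(s^2 + 16)]; (-1)·[L{t^5} = 5!/s^6 = 120/s^6].

G(s) = 6*s/(s^2 + 16) - 120/s^6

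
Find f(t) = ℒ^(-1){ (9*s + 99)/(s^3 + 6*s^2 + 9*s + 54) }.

f(t) = 5*sin(3*t) - cos(3*t) + exp(-6*t)

Factor the denominator: s^3 + 6*s^2 + 9*s + 54 = (s + 6)*(s^2 + 9).
Partial fraction decomposition gives [1/(s + 6)] + [-s/(s^2 + 9)] + [15/(s^2 + 9)].
Invert each term: 1/(s + 6) ↔ e^(-6t); -1·s/(s^2 + 9) ↔ -cos(3t); 5·3/(s^2 + 9) ↔ 5sin(3t).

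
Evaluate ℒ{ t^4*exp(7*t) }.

24/(s - 7)^5

L{t^4} = 4!/s^5 = 24/s^5.
By the first shifting theorem, multiplying by e^(7t) replaces s with s - 7.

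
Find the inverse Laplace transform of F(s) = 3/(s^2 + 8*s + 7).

Rewrite the denominator: s^2 + 8*s + 7 = (s + 4)^2 - 9.
The form in (s + 4) signals a first-shifting-theorem factor e^(-4t).
Since L{sinh(3t)} = 3/(s^2 - 9), the inverse is e^(-4*t)*sinh(3*t).

exp(-4*t)*sinh(3*t)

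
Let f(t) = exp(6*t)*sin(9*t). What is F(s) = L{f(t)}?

L{sin(9t)} = 9/(s^2 + 81).
By the first shifting theorem, multiplying by e^(6t) replaces s with s - 6.

F(s) = 9/((s - 6)^2 + 81)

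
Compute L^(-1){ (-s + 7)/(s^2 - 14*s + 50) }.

-exp(7*t)*cos(t)

Rewrite the denominator: s^2 - 14*s + 50 = (s - 7)^2 + 1.
The form in (s - 7) signals a first-shifting-theorem factor e^(7t).
Since L{cos(t)} = s/(s^2 + 1), the inverse is e^(7*t)*cos(t), scaled by -1.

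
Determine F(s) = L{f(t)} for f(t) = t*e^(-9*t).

F(s) = (s + 9)^(-2)

L{e^(-9t)} = 1/(s + 9).
Then apply L{t·g(t)} = -d/ds[G(s)] with G(s) = 1/(s + 9):
differentiating 1 time and applying the sign gives (s + 9)^(-2).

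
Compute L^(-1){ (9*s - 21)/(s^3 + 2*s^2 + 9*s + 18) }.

Factor the denominator: s^3 + 2*s^2 + 9*s + 18 = (s + 2)*(s^2 + 9).
Partial fraction decomposition gives [-3/(s + 2)] + [3*s/(s^2 + 9)] + [3/(s^2 + 9)].
Invert each term: -3/(s + 2) ↔ -3e^(-2t); 3·s/(s^2 + 9) ↔ 3cos(3t); 1·3/(s^2 + 9) ↔ sin(3t).

sin(3*t) + 3*cos(3*t) - 3*exp(-2*t)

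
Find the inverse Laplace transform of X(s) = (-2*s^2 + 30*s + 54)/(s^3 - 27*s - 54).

6*t*exp(-3*t) + 2*exp(6*t) - 4*exp(-3*t)

Factor the denominator: s^3 - 27*s - 54 = (s - 6)*(s + 3)^2.
Partial fraction decomposition gives [-4/(s + 3)] + [6/(s + 3)^2] + [2/(s - 6)].
Invert each term: -4/(s + 3) ↔ -4e^(-3t); 6/(s + 3)^2 ↔ 6t·e^(-3t); 2/(s - 6) ↔ 2e^(6t).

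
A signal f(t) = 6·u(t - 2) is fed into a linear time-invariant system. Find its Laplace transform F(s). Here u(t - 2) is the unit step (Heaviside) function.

F(s) = 6*exp(-2*s)/s

By the second shifting theorem, L{u(t - c)·g(t - c)} = e^(-cs)·G(s) with c = 2 and G(s) = L{g(t)}.
L{6} = 6/s.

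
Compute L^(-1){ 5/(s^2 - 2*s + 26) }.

exp(t)*sin(5*t)

Rewrite the denominator: s^2 - 2*s + 26 = (s - 1)^2 + 25.
The form in (s - 1) signals a first-shifting-theorem factor e^(t).
Since L{sin(5t)} = 5/(s^2 + 25), the inverse is e^(t)*sin(5*t).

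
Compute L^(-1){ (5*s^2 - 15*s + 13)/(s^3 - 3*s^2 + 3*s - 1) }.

Factor the denominator: s^3 - 3*s^2 + 3*s - 1 = (s - 1)^3.
Partial fraction decomposition gives [5/(s - 1)] + [-5/(s - 1)^2] + [3/(s - 1)^3].
Invert each term: 5/(s - 1) ↔ 5e^(t); -5/(s - 1)^2 ↔ -5t·e^(t); 3/(s - 1)^3 ↔ (3/2)t^2·e^(t).

3*t^2*exp(t)/2 - 5*t*exp(t) + 5*exp(t)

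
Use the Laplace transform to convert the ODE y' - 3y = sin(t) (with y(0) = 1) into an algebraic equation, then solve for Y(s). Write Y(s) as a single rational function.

Laplace-transform each side.
With L{y'} = sY - y(0) = sY - 1: the LHS transforms to (s - 3)Y - (1).
The right side is L{sin(t)} = 1/(s^2 + 1).
So (s - 3)Y = 1/(s^2 + 1) + (1).
Divide through and combine into a single rational function.

Y(s) = (s^2 + 2)/(s^3 - 3*s^2 + s - 3)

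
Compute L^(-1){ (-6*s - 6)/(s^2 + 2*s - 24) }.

-6*exp(-t)*cosh(5*t)

Rewrite the denominator: s^2 + 2*s - 24 = (s + 1)^2 - 25.
The form in (s + 1) signals a first-shifting-theorem factor e^(-t).
Since L{cosh(5t)} = s/(s^2 - 25), the inverse is e^(-t)*cosh(5*t), scaled by -6.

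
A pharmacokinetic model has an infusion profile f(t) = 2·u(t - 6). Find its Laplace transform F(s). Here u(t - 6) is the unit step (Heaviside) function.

F(s) = 2*exp(-6*s)/s

By the second shifting theorem, L{u(t - c)·g(t - c)} = e^(-cs)·G(s) with c = 6 and G(s) = L{g(t)}.
L{2} = 2/s.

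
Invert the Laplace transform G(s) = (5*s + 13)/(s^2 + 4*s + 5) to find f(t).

Complete the square in the denominator: s^2 + 4*s + 5 = (s + 2)^2 + 1^2.
Split the numerator to match: 5*s + 13 = 5·(s + 2) + 3·1.
Invert each term: 5·(s + 2)/((s + 2)^2 + 1) ↔ 5e^(-2t)cos(t); 3·1/((s + 2)^2 + 1) ↔ 3e^(-2t)sin(t).

f(t) = 3*exp(-2*t)*sin(t) + 5*exp(-2*t)*cos(t)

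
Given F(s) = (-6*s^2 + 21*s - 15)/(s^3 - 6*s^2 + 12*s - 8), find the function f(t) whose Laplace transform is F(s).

Factor the denominator: s^3 - 6*s^2 + 12*s - 8 = (s - 2)^3.
Partial fraction decomposition gives [-6/(s - 2)] + [-3/(s - 2)^2] + [3/(s - 2)^3].
Invert each term: -6/(s - 2) ↔ -6e^(2t); -3/(s - 2)^2 ↔ -3t·e^(2t); 3/(s - 2)^3 ↔ (3/2)t^2·e^(2t).

f(t) = 3*t^2*exp(2*t)/2 - 3*t*exp(2*t) - 6*exp(2*t)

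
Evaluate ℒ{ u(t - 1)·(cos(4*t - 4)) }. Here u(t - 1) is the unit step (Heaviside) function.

By the second shifting theorem, L{u(t - c)·g(t - c)} = e^(-cs)·G(s) with c = 1 and G(s) = L{g(t)}.
L{cos(4t)} = s/(s^2 + 16).

s*exp(-s)/(s^2 + 16)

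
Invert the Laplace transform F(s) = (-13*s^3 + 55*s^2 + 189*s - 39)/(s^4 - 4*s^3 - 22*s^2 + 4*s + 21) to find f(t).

Factor the denominator: s^4 - 4*s^3 - 22*s^2 + 4*s + 21 = (s - 7)*(s - 1)*(s + 1)*(s + 3).
Partial fraction decomposition gives [-4/(s - 1)] + [-1/(s - 7)] + [-5/(s + 1)] + [-3/(s + 3)].
Invert each term: -4/(s - 1) ↔ -4e^(t); -1/(s - 7) ↔ -e^(7t); -5/(s + 1) ↔ -5e^(-t); -3/(s + 3) ↔ -3e^(-3t).

f(t) = -exp(7*t) - 4*exp(t) - 5*exp(-t) - 3*exp(-3*t)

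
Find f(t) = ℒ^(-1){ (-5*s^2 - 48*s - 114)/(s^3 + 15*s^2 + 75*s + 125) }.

Factor the denominator: s^3 + 15*s^2 + 75*s + 125 = (s + 5)^3.
Partial fraction decomposition gives [-5/(s + 5)] + [2/(s + 5)^2] + [(s + 5)^(-3)].
Invert each term: -5/(s + 5) ↔ -5e^(-5t); 2/(s + 5)^2 ↔ 2t·e^(-5t); 1/(s + 5)^3 ↔ (1/2)t^2·e^(-5t).

f(t) = t^2*exp(-5*t)/2 + 2*t*exp(-5*t) - 5*exp(-5*t)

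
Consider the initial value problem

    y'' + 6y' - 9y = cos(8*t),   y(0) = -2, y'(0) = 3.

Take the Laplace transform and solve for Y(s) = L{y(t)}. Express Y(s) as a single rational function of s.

Laplace-transform each side.
The derivative rules (L{y''} = s^2 Y - s·y(0) - y'(0) and L{y'} = sY - y(0), with y(0) = -2, y'(0) = 3) turn the left side into (s^2 + 6*s - 9)Y - (-2*s - 9).
The right side is L{cos(8*t)} = s/(s^2 + 64).
So (s^2 + 6*s - 9)Y = s/(s^2 + 64) + (-2*s - 9).
Divide through and combine into a single rational function.

Y(s) = (-2*s^3 - 9*s^2 - 127*s - 576)/(s^4 + 6*s^3 + 55*s^2 + 384*s - 576)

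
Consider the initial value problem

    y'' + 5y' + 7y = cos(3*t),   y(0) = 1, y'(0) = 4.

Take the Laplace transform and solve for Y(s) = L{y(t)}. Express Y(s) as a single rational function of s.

Y(s) = (s^3 + 9*s^2 + 10*s + 81)/(s^4 + 5*s^3 + 16*s^2 + 45*s + 63)

Apply the Laplace transform to the equation.
The derivative rules (L{y''} = s^2 Y - s·y(0) - y'(0) and L{y'} = sY - y(0), with y(0) = 1, y'(0) = 4) turn the left side into (s^2 + 5*s + 7)Y - (s + 9).
The right side is L{cos(3*t)} = s/(s^2 + 9).
So (s^2 + 5*s + 7)Y = s/(s^2 + 9) + (s + 9).
Divide through and combine into a single rational function.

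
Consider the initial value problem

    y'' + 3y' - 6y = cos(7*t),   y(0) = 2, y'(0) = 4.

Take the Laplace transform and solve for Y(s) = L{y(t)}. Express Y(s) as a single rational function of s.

Laplace-transform each side.
Using L{y''} = s^2 Y - s·y(0) - y'(0) and L{y'} = sY - y(0), with y(0) = 2, y'(0) = 4, the left side becomes (s^2 + 3*s - 6)Y - (2*s + 10).
The right side is L{cos(7*t)} = s/(s^2 + 49).
So (s^2 + 3*s - 6)Y = s/(s^2 + 49) + (2*s + 10).
Divide through and combine into a single rational function.

Y(s) = (2*s^3 + 10*s^2 + 99*s + 490)/(s^4 + 3*s^3 + 43*s^2 + 147*s - 294)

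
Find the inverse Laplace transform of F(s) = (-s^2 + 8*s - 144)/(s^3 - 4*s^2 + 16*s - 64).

-4*exp(4*t) + 5*sin(4*t) + 3*cos(4*t)

Factor the denominator: s^3 - 4*s^2 + 16*s - 64 = (s - 4)*(s^2 + 16).
Partial fraction decomposition gives [-4/(s - 4)] + [3*s/(s^2 + 16)] + [20/(s^2 + 16)].
Invert each term: -4/(s - 4) ↔ -4e^(4t); 3·s/(s^2 + 16) ↔ 3cos(4t); 5·4/(s^2 + 16) ↔ 5sin(4t).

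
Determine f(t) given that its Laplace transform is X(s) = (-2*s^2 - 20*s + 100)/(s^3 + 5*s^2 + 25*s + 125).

Factor the denominator: s^3 + 5*s^2 + 25*s + 125 = (s + 5)*(s^2 + 25).
Partial fraction decomposition gives [3/(s + 5)] + [-5*s/(s^2 + 25)] + [5/(s^2 + 25)].
Invert each term: 3/(s + 5) ↔ 3e^(-5t); -5·s/(s^2 + 25) ↔ -5cos(5t); 1·5/(s^2 + 25) ↔ sin(5t).

f(t) = sin(5*t) - 5*cos(5*t) + 3*exp(-5*t)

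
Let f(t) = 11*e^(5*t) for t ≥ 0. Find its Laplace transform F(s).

F(s) = 11/(s - 5)

L{11} = 11/s.
By the first shifting theorem, multiplying by e^(5t) replaces s with s - 5.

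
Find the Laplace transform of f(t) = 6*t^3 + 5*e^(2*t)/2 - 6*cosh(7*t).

-6*s/(s^2 - 49) + 5/(2*(s - 2)) + 36/s^4

Apply the Laplace transform termwise.
(6)·[L{t^3} = 3!/s^4 = 6/s^4]; (5/2)·[L{e^(2t)} = 1/(s - 2)]; (-6)·[L{cosh(7t)} = s/(s^2 - 49)].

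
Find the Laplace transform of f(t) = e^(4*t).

L{e^(4t)} = 1/(s - 4).

1/(s - 4)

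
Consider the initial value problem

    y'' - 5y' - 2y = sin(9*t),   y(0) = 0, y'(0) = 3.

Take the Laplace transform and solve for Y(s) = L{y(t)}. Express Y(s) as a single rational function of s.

Transform both sides with L{·}.
With L{y''} = s^2 Y - s·y(0) - y'(0) and L{y'} = sY - y(0), with y(0) = 0, y'(0) = 3: the LHS transforms to (s^2 - 5*s - 2)Y - (3).
The right side is L{sin(9*t)} = 9/(s^2 + 81).
So (s^2 - 5*s - 2)Y = 9/(s^2 + 81) + (3).
Solve for Y(s) and write it as one ratio of polynomials.

Y(s) = (3*s^2 + 252)/(s^4 - 5*s^3 + 79*s^2 - 405*s - 162)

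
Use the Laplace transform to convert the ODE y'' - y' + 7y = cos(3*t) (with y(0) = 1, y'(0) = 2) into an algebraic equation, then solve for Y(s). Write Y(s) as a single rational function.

Y(s) = (s^3 + s^2 + 10*s + 9)/(s^4 - s^3 + 16*s^2 - 9*s + 63)

Apply the Laplace transform to the equation.
Using L{y''} = s^2 Y - s·y(0) - y'(0) and L{y'} = sY - y(0), with y(0) = 1, y'(0) = 2, the left side becomes (s^2 - s + 7)Y - (s + 1).
The right side is L{cos(3*t)} = s/(s^2 + 9).
So (s^2 - s + 7)Y = s/(s^2 + 9) + (s + 1).
Solve for Y(s) and write it as one ratio of polynomials.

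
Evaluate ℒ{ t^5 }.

120/s^6

L{t^5} = 5!/s^6 = 120/s^6.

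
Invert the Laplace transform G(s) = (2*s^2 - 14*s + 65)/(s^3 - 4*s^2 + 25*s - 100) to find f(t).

f(t) = exp(4*t) - 2*sin(5*t) + cos(5*t)

Factor the denominator: s^3 - 4*s^2 + 25*s - 100 = (s - 4)*(s^2 + 25).
Partial fraction decomposition gives [1/(s - 4)] + [s/(s^2 + 25)] + [-10/(s^2 + 25)].
Invert each term: 1/(s - 4) ↔ e^(4t); 1·s/(s^2 + 25) ↔ cos(5t); -2·5/(s^2 + 25) ↔ -2sin(5t).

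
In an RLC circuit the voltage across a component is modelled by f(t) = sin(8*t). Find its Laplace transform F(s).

L{sin(8t)} = 8/(s^2 + 64).

F(s) = 8/(s^2 + 64)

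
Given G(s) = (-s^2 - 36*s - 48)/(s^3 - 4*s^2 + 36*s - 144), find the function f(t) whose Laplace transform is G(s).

Factor the denominator: s^3 - 4*s^2 + 36*s - 144 = (s - 4)*(s^2 + 36).
Partial fraction decomposition gives [-4/(s - 4)] + [3*s/(s^2 + 36)] + [-24/(s^2 + 36)].
Invert each term: -4/(s - 4) ↔ -4e^(4t); 3·s/(s^2 + 36) ↔ 3cos(6t); -4·6/(s^2 + 36) ↔ -4sin(6t).

f(t) = -4*exp(4*t) - 4*sin(6*t) + 3*cos(6*t)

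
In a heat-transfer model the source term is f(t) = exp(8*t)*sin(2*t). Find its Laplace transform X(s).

L{sin(2t)} = 2/(s^2 + 4).
By the first shifting theorem, multiplying by e^(8t) replaces s with s - 8.

X(s) = 2/((s - 8)^2 + 4)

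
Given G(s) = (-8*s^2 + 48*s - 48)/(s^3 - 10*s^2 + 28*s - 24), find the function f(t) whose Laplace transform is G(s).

Factor the denominator: s^3 - 10*s^2 + 28*s - 24 = (s - 6)*(s - 2)^2.
Partial fraction decomposition gives [-5/(s - 2)] + [-4/(s - 2)^2] + [-3/(s - 6)].
Invert each term: -5/(s - 2) ↔ -5e^(2t); -4/(s - 2)^2 ↔ -4t·e^(2t); -3/(s - 6) ↔ -3e^(6t).

f(t) = -4*t*exp(2*t) - 3*exp(6*t) - 5*exp(2*t)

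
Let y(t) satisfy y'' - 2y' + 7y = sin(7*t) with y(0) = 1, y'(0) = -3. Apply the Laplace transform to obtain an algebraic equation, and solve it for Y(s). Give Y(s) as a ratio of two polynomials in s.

Laplace-transform each side.
Using L{y''} = s^2 Y - s·y(0) - y'(0) and L{y'} = sY - y(0), with y(0) = 1, y'(0) = -3, the left side becomes (s^2 - 2*s + 7)Y - (s - 5).
The right side is L{sin(7*t)} = 7/(s^2 + 49).
So (s^2 - 2*s + 7)Y = 7/(s^2 + 49) + (s - 5).
Isolate Y and clear denominators.

Y(s) = (s^3 - 5*s^2 + 49*s - 238)/(s^4 - 2*s^3 + 56*s^2 - 98*s + 343)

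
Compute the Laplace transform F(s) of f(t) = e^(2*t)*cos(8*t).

L{cos(8t)} = s/(s^2 + 64).
By the first shifting theorem, multiplying by e^(2t) replaces s with s - 2.

F(s) = (s - 2)/((s - 2)^2 + 64)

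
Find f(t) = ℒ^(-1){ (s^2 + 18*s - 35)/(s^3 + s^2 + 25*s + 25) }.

f(t) = 3*sin(5*t) + 3*cos(5*t) - 2*exp(-t)

Factor the denominator: s^3 + s^2 + 25*s + 25 = (s + 1)*(s^2 + 25).
Partial fraction decomposition gives [-2/(s + 1)] + [3*s/(s^2 + 25)] + [15/(s^2 + 25)].
Invert each term: -2/(s + 1) ↔ -2e^(-t); 3·s/(s^2 + 25) ↔ 3cos(5t); 3·5/(s^2 + 25) ↔ 3sin(5t).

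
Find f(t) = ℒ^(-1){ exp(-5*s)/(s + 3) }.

f(t) = Heaviside(t - 5)*(exp(-3*t + 15))

The factor e^(-5s) signals a time shift by c = 5 (second shifting theorem).
L{e^(-3t)} = 1/(s + 3), so L^-1{1/(s + 3)} = exp(-3*t).
Hence the inverse is u(t - 5) times that function evaluated at t - 5.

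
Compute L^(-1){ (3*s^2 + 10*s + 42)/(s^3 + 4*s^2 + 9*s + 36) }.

2*sin(3*t) + cos(3*t) + 2*exp(-4*t)

Factor the denominator: s^3 + 4*s^2 + 9*s + 36 = (s + 4)*(s^2 + 9).
Partial fraction decomposition gives [2/(s + 4)] + [s/(s^2 + 9)] + [6/(s^2 + 9)].
Invert each term: 2/(s + 4) ↔ 2e^(-4t); 1·s/(s^2 + 9) ↔ cos(3t); 2·3/(s^2 + 9) ↔ 2sin(3t).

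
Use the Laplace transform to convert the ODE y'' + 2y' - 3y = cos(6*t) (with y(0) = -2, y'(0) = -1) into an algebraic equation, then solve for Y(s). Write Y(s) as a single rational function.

Y(s) = (-2*s^3 - 5*s^2 - 71*s - 180)/(s^4 + 2*s^3 + 33*s^2 + 72*s - 108)

Laplace-transform each side.
The derivative rules (L{y''} = s^2 Y - s·y(0) - y'(0) and L{y'} = sY - y(0), with y(0) = -2, y'(0) = -1) turn the left side into (s^2 + 2*s - 3)Y - (-2*s - 5).
The right side is L{cos(6*t)} = s/(s^2 + 36).
So (s^2 + 2*s - 3)Y = s/(s^2 + 36) + (-2*s - 5).
Solve for Y(s) and write it as one ratio of polynomials.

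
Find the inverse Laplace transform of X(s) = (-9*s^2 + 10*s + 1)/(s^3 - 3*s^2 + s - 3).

Factor the denominator: s^3 - 3*s^2 + s - 3 = (s - 3)*(s^2 + 1).
Partial fraction decomposition gives [-5/(s - 3)] + [-4*s/(s^2 + 1)] + [-2/(s^2 + 1)].
Invert each term: -5/(s - 3) ↔ -5e^(3t); -4·s/(s^2 + 1) ↔ -4cos(t); -2·1/(s^2 + 1) ↔ -2sin(t).

-5*exp(3*t) - 2*sin(t) - 4*cos(t)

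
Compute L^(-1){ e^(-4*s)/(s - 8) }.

Heaviside(t - 4)*(exp(8*t - 32))

The factor e^(-4s) signals a time shift by c = 4 (second shifting theorem).
L{e^(8t)} = 1/(s - 8), so L^-1{1/(s - 8)} = e^(8*t).
Hence the inverse is u(t - 4) times that function evaluated at t - 4.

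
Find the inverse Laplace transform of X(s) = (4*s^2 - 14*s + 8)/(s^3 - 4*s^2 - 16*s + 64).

Factor the denominator: s^3 - 4*s^2 - 16*s + 64 = (s - 4)^2*(s + 4).
Partial fraction decomposition gives [2/(s - 4)] + [2/(s - 4)^2] + [2/(s + 4)].
Invert each term: 2/(s - 4) ↔ 2e^(4t); 2/(s - 4)^2 ↔ 2t·e^(4t); 2/(s + 4) ↔ 2e^(-4t).

2*t*exp(4*t) + 2*exp(4*t) + 2*exp(-4*t)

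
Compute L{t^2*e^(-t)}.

L{e^(-t)} = 1/(s + 1).
Then apply L{t^2·g(t)} = (-1)^2 d^2/ds^2[G(s)] with G(s) = 1/(s + 1):
differentiating 2 times and applying the sign gives 2/(s + 1)^3.

2/(s + 1)^3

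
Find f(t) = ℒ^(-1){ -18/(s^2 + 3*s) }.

f(t) = -6 + 6*exp(-3*t)

Factor the denominator: s^2 + 3*s = s*(s + 3).
Partial fraction decomposition gives [6/(s + 3)] + [-6/s].
Invert each term: 6/(s + 3) ↔ 6e^(-3t); -6/(s - 0) ↔ -6e^(0t).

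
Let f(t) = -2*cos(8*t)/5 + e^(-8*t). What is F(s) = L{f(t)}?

F(s) = -2*s/(5*(s^2 + 64)) + 1/(s + 8)

The transform is linear, so treat each term independently.
L{e^(-8t)} = 1/(s + 8); (-2/5)·[L{cos(8t)} = s/(s^2 + 64)].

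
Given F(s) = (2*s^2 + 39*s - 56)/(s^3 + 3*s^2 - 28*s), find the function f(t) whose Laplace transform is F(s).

f(t) = 3*exp(4*t) + 2 - 3*exp(-7*t)

Factor the denominator: s^3 + 3*s^2 - 28*s = s*(s - 4)*(s + 7).
Partial fraction decomposition gives [3/(s - 4)] + [-3/(s + 7)] + [2/s].
Invert each term: 3/(s - 4) ↔ 3e^(4t); -3/(s + 7) ↔ -3e^(-7t); 2/(s - 0) ↔ 2e^(0t).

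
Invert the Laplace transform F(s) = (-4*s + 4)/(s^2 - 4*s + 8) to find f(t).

Complete the square in the denominator: s^2 - 4*s + 8 = (s - 2)^2 + 2^2.
Split the numerator to match: -4*s + 4 = -4·(s - 2) - 2·2.
Invert each term: -4·(s - 2)/((s - 2)^2 + 4) ↔ -4e^(2t)cos(2t); -2·2/((s - 2)^2 + 4) ↔ -2e^(2t)sin(2t).

f(t) = -2*exp(2*t)*sin(2*t) - 4*exp(2*t)*cos(2*t)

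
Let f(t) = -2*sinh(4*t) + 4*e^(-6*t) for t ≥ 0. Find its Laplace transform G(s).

G(s) = -8/(s^2 - 16) + 4/(s + 6)

By linearity of the Laplace transform, transform each term separately.
(-2)·[L{sinh(4t)} = 4/(s^2 - 16)]; (4)·[L{e^(-6t)} = 1/(s + 6)].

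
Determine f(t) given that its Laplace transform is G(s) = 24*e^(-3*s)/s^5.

The factor e^(-3s) signals a time shift by c = 3 (second shifting theorem).
L{t^4} = 4!/s^5 = 24/s^5, so L^-1{24/s^5} = t^4.
Hence the inverse is u(t - 3) times that function evaluated at t - 3.

f(t) = Heaviside(t - 3)*((t - 3)^4)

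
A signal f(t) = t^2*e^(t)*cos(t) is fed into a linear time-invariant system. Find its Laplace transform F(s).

L{cos(t)} = s/(s^2 + 1).
Multiplying by e^(t) shifts s → s - 1, so L{e^(t)*cos(t)} = (s - 1)/((s - 1)^2 + 1).
Then apply L{t^2·g(t)} = (-1)^2 d^2/ds^2[G(s)] with G(s) = (s - 1)/((s - 1)^2 + 1):
differentiating 2 times and applying the sign gives 2*(s - 1)*(s^2 - 2*s - 2)/(s^2 - 2*s + 2)^3.

F(s) = 2*(s - 1)*(s^2 - 2*s - 2)/(s^2 - 2*s + 2)^3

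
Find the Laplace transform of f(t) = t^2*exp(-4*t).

L{e^(-4t)} = 1/(s + 4).
Then apply L{t^2·g(t)} = (-1)^2 d^2/ds^2[G(s)] with G(s) = 1/(s + 4):
differentiating 2 times and applying the sign gives 2/(s + 4)^3.

2/(s + 4)^3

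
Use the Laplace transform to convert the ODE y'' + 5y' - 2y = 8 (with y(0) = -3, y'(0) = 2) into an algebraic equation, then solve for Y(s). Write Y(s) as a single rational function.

Y(s) = (-3*s^2 - 13*s + 8)/(s^3 + 5*s^2 - 2*s)

Take the Laplace transform of both sides.
With L{y''} = s^2 Y - s·y(0) - y'(0) and L{y'} = sY - y(0), with y(0) = -3, y'(0) = 2: the LHS transforms to (s^2 + 5*s - 2)Y - (-3*s - 13).
The right side is L{8} = 8/s.
So (s^2 + 5*s - 2)Y = 8/s + (-3*s - 13).
Solve for Y(s) and write it as one ratio of polynomials.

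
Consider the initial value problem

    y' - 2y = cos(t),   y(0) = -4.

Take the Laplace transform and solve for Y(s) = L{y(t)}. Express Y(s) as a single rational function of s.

Y(s) = (-4*s^2 + s - 4)/(s^3 - 2*s^2 + s - 2)

Take the Laplace transform of both sides.
With L{y'} = sY - y(0) = sY - (-4): the LHS transforms to (s - 2)Y - (-4).
The right side is L{cos(t)} = s/(s^2 + 1).
So (s - 2)Y = s/(s^2 + 1) + (-4).
Isolate Y and clear denominators.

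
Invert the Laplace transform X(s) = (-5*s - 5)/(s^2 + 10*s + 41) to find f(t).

Complete the square in the denominator: s^2 + 10*s + 41 = (s + 5)^2 + 4^2.
Split the numerator to match: -5*s - 5 = -5·(s + 5) + 5·4.
Invert each term: -5·(s + 5)/((s + 5)^2 + 16) ↔ -5e^(-5t)cos(4t); 5·4/((s + 5)^2 + 16) ↔ 5e^(-5t)sin(4t).

f(t) = 5*exp(-5*t)*sin(4*t) - 5*exp(-5*t)*cos(4*t)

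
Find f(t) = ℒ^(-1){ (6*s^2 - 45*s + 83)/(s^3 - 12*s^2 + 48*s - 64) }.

Factor the denominator: s^3 - 12*s^2 + 48*s - 64 = (s - 4)^3.
Partial fraction decomposition gives [6/(s - 4)] + [3/(s - 4)^2] + [-1/(s - 4)^3].
Invert each term: 6/(s - 4) ↔ 6e^(4t); 3/(s - 4)^2 ↔ 3t·e^(4t); -1/(s - 4)^3 ↔ (-1/2)t^2·e^(4t).

f(t) = -t^2*exp(4*t)/2 + 3*t*exp(4*t) + 6*exp(4*t)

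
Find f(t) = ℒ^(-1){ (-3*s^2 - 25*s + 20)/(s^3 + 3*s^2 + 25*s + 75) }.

f(t) = -2*sin(5*t) - 5*cos(5*t) + 2*exp(-3*t)

Factor the denominator: s^3 + 3*s^2 + 25*s + 75 = (s + 3)*(s^2 + 25).
Partial fraction decomposition gives [2/(s + 3)] + [-5*s/(s^2 + 25)] + [-10/(s^2 + 25)].
Invert each term: 2/(s + 3) ↔ 2e^(-3t); -5·s/(s^2 + 25) ↔ -5cos(5t); -2·5/(s^2 + 25) ↔ -2sin(5t).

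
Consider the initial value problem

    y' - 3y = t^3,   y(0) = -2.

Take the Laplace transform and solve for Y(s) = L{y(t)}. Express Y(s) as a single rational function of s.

Transform both sides with L{·}.
The derivative rules (L{y'} = sY - y(0) = sY - (-2)) turn the left side into (s - 3)Y - (-2).
The right side is L{t^3} = 6/s^4.
So (s - 3)Y = 6/s^4 + (-2).
Isolate Y and clear denominators.

Y(s) = (-2*s^4 + 6)/(s^5 - 3*s^4)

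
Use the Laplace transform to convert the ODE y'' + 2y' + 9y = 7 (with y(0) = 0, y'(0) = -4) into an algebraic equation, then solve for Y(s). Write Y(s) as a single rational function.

Take the Laplace transform of both sides.
The derivative rules (L{y''} = s^2 Y - s·y(0) - y'(0) and L{y'} = sY - y(0), with y(0) = 0, y'(0) = -4) turn the left side into (s^2 + 2*s + 9)Y - (-4).
The right side is L{7} = 7/s.
So (s^2 + 2*s + 9)Y = 7/s + (-4).
Solve for Y(s) and write it as one ratio of polynomials.

Y(s) = (-4*s + 7)/(s^3 + 2*s^2 + 9*s)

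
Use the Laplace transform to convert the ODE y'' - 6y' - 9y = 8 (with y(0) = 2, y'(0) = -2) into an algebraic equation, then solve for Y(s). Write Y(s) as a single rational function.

Y(s) = (2*s^2 - 14*s + 8)/(s^3 - 6*s^2 - 9*s)

Transform both sides with L{·}.
Using L{y''} = s^2 Y - s·y(0) - y'(0) and L{y'} = sY - y(0), with y(0) = 2, y'(0) = -2, the left side becomes (s^2 - 6*s - 9)Y - (2*s - 14).
The right side is L{8} = 8/s.
So (s^2 - 6*s - 9)Y = 8/s + (2*s - 14).
Isolate Y and clear denominators.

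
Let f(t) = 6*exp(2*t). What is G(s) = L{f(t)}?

G(s) = 6/(s - 2)

L{6} = 6/s.
By the first shifting theorem, multiplying by e^(2t) replaces s with s - 2.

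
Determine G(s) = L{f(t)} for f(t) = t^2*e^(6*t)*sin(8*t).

L{sin(8t)} = 8/(s^2 + 64).
Multiplying by e^(6t) shifts s → s - 6, so L{e^(6*t)*sin(8*t)} = 8/((s - 6)^2 + 64).
Then apply L{t^2·g(t)} = (-1)^2 d^2/ds^2[H(s)] with H(s) = 8/((s - 6)^2 + 64):
differentiating 2 times and applying the sign gives 16*(3*s^2 - 36*s + 44)/(s^2 - 12*s + 100)^3.

G(s) = 16*(3*s^2 - 36*s + 44)/(s^2 - 12*s + 100)^3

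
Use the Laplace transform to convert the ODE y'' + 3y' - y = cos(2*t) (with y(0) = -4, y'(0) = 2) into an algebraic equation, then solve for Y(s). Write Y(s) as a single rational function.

Y(s) = (-4*s^3 - 10*s^2 - 15*s - 40)/(s^4 + 3*s^3 + 3*s^2 + 12*s - 4)

Take the Laplace transform of both sides.
The derivative rules (L{y''} = s^2 Y - s·y(0) - y'(0) and L{y'} = sY - y(0), with y(0) = -4, y'(0) = 2) turn the left side into (s^2 + 3*s - 1)Y - (-4*s - 10).
The right side is L{cos(2*t)} = s/(s^2 + 4).
So (s^2 + 3*s - 1)Y = s/(s^2 + 4) + (-4*s - 10).
Divide through and combine into a single rational function.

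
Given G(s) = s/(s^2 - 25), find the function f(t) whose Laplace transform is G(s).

Since L{cosh(5t)} = s/(s^2 - 25), the inverse is cosh(5*t).

f(t) = cosh(5*t)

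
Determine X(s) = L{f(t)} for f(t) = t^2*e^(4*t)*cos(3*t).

L{cos(3t)} = s/(s^2 + 9).
Multiplying by e^(4t) shifts s → s - 4, so L{e^(4*t)*cos(3*t)} = (s - 4)/((s - 4)^2 + 9).
Then apply L{t^2·g(t)} = (-1)^2 d^2/ds^2[G(s)] with G(s) = (s - 4)/((s - 4)^2 + 9):
differentiating 2 times and applying the sign gives 2*(s - 4)*(s^2 - 8*s - 11)/(s^2 - 8*s + 25)^3.

X(s) = 2*(s - 4)*(s^2 - 8*s - 11)/(s^2 - 8*s + 25)^3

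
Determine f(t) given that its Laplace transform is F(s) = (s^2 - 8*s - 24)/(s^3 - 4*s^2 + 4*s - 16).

f(t) = -2*exp(4*t) + 2*sin(2*t) + 3*cos(2*t)

Factor the denominator: s^3 - 4*s^2 + 4*s - 16 = (s - 4)*(s^2 + 4).
Partial fraction decomposition gives [-2/(s - 4)] + [3*s/(s^2 + 4)] + [4/(s^2 + 4)].
Invert each term: -2/(s - 4) ↔ -2e^(4t); 3·s/(s^2 + 4) ↔ 3cos(2t); 2·2/(s^2 + 4) ↔ 2sin(2t).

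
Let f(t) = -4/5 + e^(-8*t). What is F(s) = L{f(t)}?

Apply the Laplace transform termwise.
L{-4/5} = (-4/5)/s; L{e^(-8t)} = 1/(s + 8).

F(s) = 1/(s + 8) - 4/(5*s)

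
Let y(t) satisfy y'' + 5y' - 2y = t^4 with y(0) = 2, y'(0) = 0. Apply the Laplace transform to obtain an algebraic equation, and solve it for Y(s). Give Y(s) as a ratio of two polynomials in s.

Laplace-transform each side.
Using L{y''} = s^2 Y - s·y(0) - y'(0) and L{y'} = sY - y(0), with y(0) = 2, y'(0) = 0, the left side becomes (s^2 + 5*s - 2)Y - (2*s + 10).
The right side is L{t^4} = 24/s^5.
So (s^2 + 5*s - 2)Y = 24/s^5 + (2*s + 10).
Solve for Y(s) and write it as one ratio of polynomials.

Y(s) = (2*s^6 + 10*s^5 + 24)/(s^7 + 5*s^6 - 2*s^5)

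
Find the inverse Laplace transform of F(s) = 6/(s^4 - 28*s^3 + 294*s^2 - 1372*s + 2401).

t^3*exp(7*t)

Rewrite the denominator: s^4 - 28*s^3 + 294*s^2 - 1372*s + 2401 = (s - 7)^4.
The form in (s - 7) signals a first-shifting-theorem factor e^(7t).
Since L{t^3} = 3!/s^4 = 6/s^4, the inverse is t^3*exp(7*t).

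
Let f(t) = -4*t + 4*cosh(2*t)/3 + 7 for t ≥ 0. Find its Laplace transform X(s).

By linearity of the Laplace transform, transform each term separately.
(-4)·[L{t} = 1!/s^2 = 1/s^2]; L{7} = 7/s; (4/3)·[L{cosh(2t)} = s/(s^2 - 4)].

X(s) = 4*s/(3*(s^2 - 4)) + 7/s - 4/s^2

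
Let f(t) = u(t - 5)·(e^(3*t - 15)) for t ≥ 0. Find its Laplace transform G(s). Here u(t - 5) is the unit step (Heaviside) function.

By the second shifting theorem, L{u(t - c)·g(t - c)} = e^(-cs)·H(s) with c = 5 and H(s) = L{g(t)}.
L{e^(3t)} = 1/(s - 3).

G(s) = exp(-5*s)/(s - 3)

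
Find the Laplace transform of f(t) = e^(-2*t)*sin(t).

1/((s + 2)^2 + 1)

L{sin(t)} = 1/(s^2 + 1).
By the first shifting theorem, multiplying by e^(-2t) replaces s with s + 2.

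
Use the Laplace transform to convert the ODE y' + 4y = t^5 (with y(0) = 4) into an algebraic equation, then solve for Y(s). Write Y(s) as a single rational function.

Take the Laplace transform of both sides.
With L{y'} = sY - y(0) = sY - 4: the LHS transforms to (s + 4)Y - (4).
The right side is L{t^5} = 120/s^6.
So (s + 4)Y = 120/s^6 + (4).
Divide through and combine into a single rational function.

Y(s) = (4*s^6 + 120)/(s^7 + 4*s^6)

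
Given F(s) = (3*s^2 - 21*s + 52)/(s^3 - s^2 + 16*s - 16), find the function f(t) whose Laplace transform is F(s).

Factor the denominator: s^3 - s^2 + 16*s - 16 = (s - 1)*(s^2 + 16).
Partial fraction decomposition gives [2/(s - 1)] + [s/(s^2 + 16)] + [-20/(s^2 + 16)].
Invert each term: 2/(s - 1) ↔ 2e^(t); 1·s/(s^2 + 16) ↔ cos(4t); -5·4/(s^2 + 16) ↔ -5sin(4t).

f(t) = 2*exp(t) - 5*sin(4*t) + cos(4*t)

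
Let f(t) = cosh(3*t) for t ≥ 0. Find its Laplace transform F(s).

L{cosh(3t)} = s/(s^2 - 9).

F(s) = s/(s^2 - 9)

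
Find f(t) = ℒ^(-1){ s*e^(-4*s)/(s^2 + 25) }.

The factor e^(-4s) signals a time shift by c = 4 (second shifting theorem).
L{cos(5t)} = s/(s^2 + 25), so L^-1{s/(s^2 + 25)} = cos(5*t).
Hence the inverse is u(t - 4) times that function evaluated at t - 4.

f(t) = Heaviside(t - 4)*(cos(5*t - 20))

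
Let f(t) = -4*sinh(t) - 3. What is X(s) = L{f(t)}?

By linearity of the Laplace transform, transform each term separately.
L{-3} = -3/s; (-4)·[L{sinh(t)} = 1/(s^2 - 1)].

X(s) = -4/(s^2 - 1) - 3/s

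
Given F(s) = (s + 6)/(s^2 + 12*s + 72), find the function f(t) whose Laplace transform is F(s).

f(t) = exp(-6*t)*cos(6*t)

Rewrite the denominator: s^2 + 12*s + 72 = (s + 6)^2 + 36.
The form in (s + 6) signals a first-shifting-theorem factor e^(-6t).
Since L{cos(6t)} = s/(s^2 + 36), the inverse is exp(-6*t)*cos(6*t).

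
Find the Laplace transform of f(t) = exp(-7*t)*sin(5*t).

5/((s + 7)^2 + 25)

L{sin(5t)} = 5/(s^2 + 25).
By the first shifting theorem, multiplying by e^(-7t) replaces s with s + 7.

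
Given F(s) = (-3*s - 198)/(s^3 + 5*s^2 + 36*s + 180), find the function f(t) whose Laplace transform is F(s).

Factor the denominator: s^3 + 5*s^2 + 36*s + 180 = (s + 5)*(s^2 + 36).
Partial fraction decomposition gives [-3/(s + 5)] + [3*s/(s^2 + 36)] + [-18/(s^2 + 36)].
Invert each term: -3/(s + 5) ↔ -3e^(-5t); 3·s/(s^2 + 36) ↔ 3cos(6t); -3·6/(s^2 + 36) ↔ -3sin(6t).

f(t) = -3*sin(6*t) + 3*cos(6*t) - 3*exp(-5*t)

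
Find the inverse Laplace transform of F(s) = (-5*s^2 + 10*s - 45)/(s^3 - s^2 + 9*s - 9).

-4*exp(t) + 3*sin(3*t) - cos(3*t)

Factor the denominator: s^3 - s^2 + 9*s - 9 = (s - 1)*(s^2 + 9).
Partial fraction decomposition gives [-4/(s - 1)] + [-s/(s^2 + 9)] + [9/(s^2 + 9)].
Invert each term: -4/(s - 1) ↔ -4e^(t); -1·s/(s^2 + 9) ↔ -cos(3t); 3·3/(s^2 + 9) ↔ 3sin(3t).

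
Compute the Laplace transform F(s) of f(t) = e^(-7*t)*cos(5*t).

L{cos(5t)} = s/(s^2 + 25).
By the first shifting theorem, multiplying by e^(-7t) replaces s with s + 7.

F(s) = (s + 7)/((s + 7)^2 + 25)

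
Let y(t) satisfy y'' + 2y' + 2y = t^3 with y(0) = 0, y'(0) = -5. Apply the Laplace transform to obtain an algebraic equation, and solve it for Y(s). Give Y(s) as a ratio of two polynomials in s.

Laplace-transform each side.
With L{y''} = s^2 Y - s·y(0) - y'(0) and L{y'} = sY - y(0), with y(0) = 0, y'(0) = -5: the LHS transforms to (s^2 + 2*s + 2)Y - (-5).
The right side is L{t^3} = 6/s^4.
So (s^2 + 2*s + 2)Y = 6/s^4 + (-5).
Isolate Y and clear denominators.

Y(s) = (-5*s^4 + 6)/(s^6 + 2*s^5 + 2*s^4)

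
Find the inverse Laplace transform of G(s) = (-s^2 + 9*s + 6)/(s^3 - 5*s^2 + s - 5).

exp(5*t) - sin(t) - 2*cos(t)

Factor the denominator: s^3 - 5*s^2 + s - 5 = (s - 5)*(s^2 + 1).
Partial fraction decomposition gives [1/(s - 5)] + [-2*s/(s^2 + 1)] + [-1/(s^2 + 1)].
Invert each term: 1/(s - 5) ↔ e^(5t); -2·s/(s^2 + 1) ↔ -2cos(t); -1·1/(s^2 + 1) ↔ -sin(t).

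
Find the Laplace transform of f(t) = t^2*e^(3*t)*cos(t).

2*(s - 3)*(s^2 - 6*s + 6)/(s^2 - 6*s + 10)^3

L{cos(t)} = s/(s^2 + 1).
Multiplying by e^(3t) shifts s → s - 3, so L{e^(3*t)*cos(t)} = (s - 3)/((s - 3)^2 + 1).
Then apply L{t^2·g(t)} = (-1)^2 d^2/ds^2[G(s)] with G(s) = (s - 3)/((s - 3)^2 + 1):
differentiating 2 times and applying the sign gives 2*(s - 3)*(s^2 - 6*s + 6)/(s^2 - 6*s + 10)^3.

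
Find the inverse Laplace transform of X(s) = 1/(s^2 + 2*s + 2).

exp(-t)*sin(t)

Rewrite the denominator: s^2 + 2*s + 2 = (s + 1)^2 + 1.
The form in (s + 1) signals a first-shifting-theorem factor e^(-t).
Since L{sin(t)} = 1/(s^2 + 1), the inverse is e^(-t)*sin(t).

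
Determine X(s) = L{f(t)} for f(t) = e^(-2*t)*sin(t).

L{sin(t)} = 1/(s^2 + 1).
By the first shifting theorem, multiplying by e^(-2t) replaces s with s + 2.

X(s) = 1/((s + 2)^2 + 1)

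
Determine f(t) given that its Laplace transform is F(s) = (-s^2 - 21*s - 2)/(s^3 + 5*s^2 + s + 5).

f(t) = -sin(t) - 4*cos(t) + 3*exp(-5*t)

Factor the denominator: s^3 + 5*s^2 + s + 5 = (s + 5)*(s^2 + 1).
Partial fraction decomposition gives [3/(s + 5)] + [-4*s/(s^2 + 1)] + [-1/(s^2 + 1)].
Invert each term: 3/(s + 5) ↔ 3e^(-5t); -4·s/(s^2 + 1) ↔ -4cos(t); -1·1/(s^2 + 1) ↔ -sin(t).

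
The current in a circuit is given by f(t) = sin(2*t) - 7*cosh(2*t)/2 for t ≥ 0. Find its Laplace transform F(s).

By linearity of the Laplace transform, transform each term separately.
(-7/2)·[L{cosh(2t)} = s/(s^2 - 4)]; L{sin(2t)} = 2/(s^2 + 4).

F(s) = -7*s/(2*(s^2 - 4)) + 2/(s^2 + 4)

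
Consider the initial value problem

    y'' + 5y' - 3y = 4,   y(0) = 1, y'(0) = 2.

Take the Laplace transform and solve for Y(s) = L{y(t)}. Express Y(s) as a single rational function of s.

Apply the Laplace transform to the equation.
Using L{y''} = s^2 Y - s·y(0) - y'(0) and L{y'} = sY - y(0), with y(0) = 1, y'(0) = 2, the left side becomes (s^2 + 5*s - 3)Y - (s + 7).
The right side is L{4} = 4/s.
So (s^2 + 5*s - 3)Y = 4/s + (s + 7).
Isolate Y and clear denominators.

Y(s) = (s^2 + 7*s + 4)/(s^3 + 5*s^2 - 3*s)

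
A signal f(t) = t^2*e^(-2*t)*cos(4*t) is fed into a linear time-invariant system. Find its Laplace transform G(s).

G(s) = 2*(s + 2)*(s^2 + 4*s - 44)/(s^2 + 4*s + 20)^3

L{cos(4t)} = s/(s^2 + 16).
Multiplying by e^(-2t) shifts s → s + 2, so L{e^(-2*t)*cos(4*t)} = (s + 2)/((s + 2)^2 + 16).
Then apply L{t^2·g(t)} = (-1)^2 d^2/ds^2[H(s)] with H(s) = (s + 2)/((s + 2)^2 + 16):
differentiating 2 times and applying the sign gives 2*(s + 2)*(s^2 + 4*s - 44)/(s^2 + 4*s + 20)^3.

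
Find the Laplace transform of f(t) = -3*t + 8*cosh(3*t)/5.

8*s/(5*(s^2 - 9)) - 3/s^2

The transform is linear, so treat each term independently.
(-3)·[L{t} = 1!/s^2 = 1/s^2]; (8/5)·[L{cosh(3t)} = s/(s^2 - 9)].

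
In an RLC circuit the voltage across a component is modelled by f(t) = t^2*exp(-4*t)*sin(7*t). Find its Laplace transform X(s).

X(s) = 14*(3*s^2 + 24*s - 1)/(s^2 + 8*s + 65)^3

L{sin(7t)} = 7/(s^2 + 49).
Multiplying by e^(-4t) shifts s → s + 4, so L{exp(-4*t)*sin(7*t)} = 7/((s + 4)^2 + 49).
Then apply L{t^2·g(t)} = (-1)^2 d^2/ds^2[G(s)] with G(s) = 7/((s + 4)^2 + 49):
differentiating 2 times and applying the sign gives 14*(3*s^2 + 24*s - 1)/(s^2 + 8*s + 65)^3.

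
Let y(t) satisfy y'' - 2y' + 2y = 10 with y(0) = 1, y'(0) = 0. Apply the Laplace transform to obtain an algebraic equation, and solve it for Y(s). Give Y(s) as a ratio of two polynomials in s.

Y(s) = (s^2 - 2*s + 10)/(s^3 - 2*s^2 + 2*s)

Apply the Laplace transform to the equation.
Using L{y''} = s^2 Y - s·y(0) - y'(0) and L{y'} = sY - y(0), with y(0) = 1, y'(0) = 0, the left side becomes (s^2 - 2*s + 2)Y - (s - 2).
The right side is L{10} = 10/s.
So (s^2 - 2*s + 2)Y = 10/s + (s - 2).
Divide through and combine into a single rational function.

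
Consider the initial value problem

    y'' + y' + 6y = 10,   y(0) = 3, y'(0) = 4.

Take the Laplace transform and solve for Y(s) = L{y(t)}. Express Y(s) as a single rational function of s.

Transform both sides with L{·}.
Using L{y''} = s^2 Y - s·y(0) - y'(0) and L{y'} = sY - y(0), with y(0) = 3, y'(0) = 4, the left side becomes (s^2 + s + 6)Y - (3*s + 7).
The right side is L{10} = 10/s.
So (s^2 + s + 6)Y = 10/s + (3*s + 7).
Isolate Y and clear denominators.

Y(s) = (3*s^2 + 7*s + 10)/(s^3 + s^2 + 6*s)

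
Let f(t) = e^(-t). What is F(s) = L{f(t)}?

F(s) = 1/(s + 1)

L{e^(-t)} = 1/(s + 1).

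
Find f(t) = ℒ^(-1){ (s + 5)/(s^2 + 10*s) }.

Rewrite the denominator: s^2 + 10*s = (s + 5)^2 - 25.
The form in (s + 5) signals a first-shifting-theorem factor e^(-5t).
Since L{cosh(5t)} = s/(s^2 - 25), the inverse is e^(-5*t)*cosh(5*t).

f(t) = exp(-5*t)*cosh(5*t)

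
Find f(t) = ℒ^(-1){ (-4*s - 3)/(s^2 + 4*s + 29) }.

f(t) = exp(-2*t)*sin(5*t) - 4*exp(-2*t)*cos(5*t)

Complete the square in the denominator: s^2 + 4*s + 29 = (s + 2)^2 + 5^2.
Split the numerator to match: -4*s - 3 = -4·(s + 2) + 1·5.
Invert each term: -4·(s + 2)/((s + 2)^2 + 25) ↔ -4e^(-2t)cos(5t); 1·5/((s + 2)^2 + 25) ↔ e^(-2t)sin(5t).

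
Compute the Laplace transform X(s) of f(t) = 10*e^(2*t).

X(s) = 10/(s - 2)

L{10} = 10/s.
By the first shifting theorem, multiplying by e^(2t) replaces s with s - 2.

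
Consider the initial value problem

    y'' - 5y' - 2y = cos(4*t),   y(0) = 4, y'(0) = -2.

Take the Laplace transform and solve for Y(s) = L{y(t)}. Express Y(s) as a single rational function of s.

Transform both sides with L{·}.
The derivative rules (L{y''} = s^2 Y - s·y(0) - y'(0) and L{y'} = sY - y(0), with y(0) = 4, y'(0) = -2) turn the left side into (s^2 - 5*s - 2)Y - (4*s - 22).
The right side is L{cos(4*t)} = s/(s^2 + 16).
So (s^2 - 5*s - 2)Y = s/(s^2 + 16) + (4*s - 22).
Isolate Y and clear denominators.

Y(s) = (4*s^3 - 22*s^2 + 65*s - 352)/(s^4 - 5*s^3 + 14*s^2 - 80*s - 32)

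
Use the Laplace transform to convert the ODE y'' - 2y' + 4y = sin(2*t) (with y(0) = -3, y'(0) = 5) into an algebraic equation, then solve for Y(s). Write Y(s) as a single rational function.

Y(s) = (-3*s^3 + 11*s^2 - 12*s + 46)/(s^4 - 2*s^3 + 8*s^2 - 8*s + 16)

Take the Laplace transform of both sides.
The derivative rules (L{y''} = s^2 Y - s·y(0) - y'(0) and L{y'} = sY - y(0), with y(0) = -3, y'(0) = 5) turn the left side into (s^2 - 2*s + 4)Y - (-3*s + 11).
The right side is L{sin(2*t)} = 2/(s^2 + 4).
So (s^2 - 2*s + 4)Y = 2/(s^2 + 4) + (-3*s + 11).
Isolate Y and clear denominators.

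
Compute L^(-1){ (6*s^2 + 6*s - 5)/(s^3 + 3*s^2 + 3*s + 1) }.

-5*t^2*exp(-t)/2 - 6*t*exp(-t) + 6*exp(-t)

Factor the denominator: s^3 + 3*s^2 + 3*s + 1 = (s + 1)^3.
Partial fraction decomposition gives [6/(s + 1)] + [-6/(s + 1)^2] + [-5/(s + 1)^3].
Invert each term: 6/(s + 1) ↔ 6e^(-t); -6/(s + 1)^2 ↔ -6t·e^(-t); -5/(s + 1)^3 ↔ (-5/2)t^2·e^(-t).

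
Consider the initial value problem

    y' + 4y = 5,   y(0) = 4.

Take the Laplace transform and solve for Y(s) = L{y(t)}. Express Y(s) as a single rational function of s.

Y(s) = (4*s + 5)/(s^2 + 4*s)

Take the Laplace transform of both sides.
The derivative rules (L{y'} = sY - y(0) = sY - 4) turn the left side into (s + 4)Y - (4).
The right side is L{5} = 5/s.
So (s + 4)Y = 5/s + (4).
Isolate Y and clear denominators.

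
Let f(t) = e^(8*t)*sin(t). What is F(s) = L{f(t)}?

L{sin(t)} = 1/(s^2 + 1).
By the first shifting theorem, multiplying by e^(8t) replaces s with s - 8.

F(s) = 1/((s - 8)^2 + 1)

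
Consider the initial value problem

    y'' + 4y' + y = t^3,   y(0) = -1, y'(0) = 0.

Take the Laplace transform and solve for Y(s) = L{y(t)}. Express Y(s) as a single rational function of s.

Y(s) = (-s^5 - 4*s^4 + 6)/(s^6 + 4*s^5 + s^4)

Apply the Laplace transform to the equation.
The derivative rules (L{y''} = s^2 Y - s·y(0) - y'(0) and L{y'} = sY - y(0), with y(0) = -1, y'(0) = 0) turn the left side into (s^2 + 4*s + 1)Y - (-s - 4).
The right side is L{t^3} = 6/s^4.
So (s^2 + 4*s + 1)Y = 6/s^4 + (-s - 4).
Isolate Y and clear denominators.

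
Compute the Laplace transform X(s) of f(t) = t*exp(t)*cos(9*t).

L{cos(9t)} = s/(s^2 + 81).
Multiplying by e^(t) shifts s → s - 1, so L{exp(t)*cos(9*t)} = (s - 1)/((s - 1)^2 + 81).
Then apply L{t·g(t)} = -d/ds[G(s)] with G(s) = (s - 1)/((s - 1)^2 + 81):
differentiating 1 time and applying the sign gives (s - 10)*(s + 8)/(s^2 - 2*s + 82)^2.

X(s) = (s - 10)*(s + 8)/(s^2 - 2*s + 82)^2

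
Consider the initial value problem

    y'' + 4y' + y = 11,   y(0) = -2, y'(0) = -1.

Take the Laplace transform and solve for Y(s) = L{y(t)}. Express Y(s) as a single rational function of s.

Y(s) = (-2*s^2 - 9*s + 11)/(s^3 + 4*s^2 + s)

Transform both sides with L{·}.
With L{y''} = s^2 Y - s·y(0) - y'(0) and L{y'} = sY - y(0), with y(0) = -2, y'(0) = -1: the LHS transforms to (s^2 + 4*s + 1)Y - (-2*s - 9).
The right side is L{11} = 11/s.
So (s^2 + 4*s + 1)Y = 11/s + (-2*s - 9).
Isolate Y and clear denominators.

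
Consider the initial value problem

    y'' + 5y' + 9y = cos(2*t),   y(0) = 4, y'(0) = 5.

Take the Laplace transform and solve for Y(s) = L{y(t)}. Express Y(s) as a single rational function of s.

Apply the Laplace transform to the equation.
The derivative rules (L{y''} = s^2 Y - s·y(0) - y'(0) and L{y'} = sY - y(0), with y(0) = 4, y'(0) = 5) turn the left side into (s^2 + 5*s + 9)Y - (4*s + 25).
The right side is L{cos(2*t)} = s/(s^2 + 4).
So (s^2 + 5*s + 9)Y = s/(s^2 + 4) + (4*s + 25).
Isolate Y and clear denominators.

Y(s) = (4*s^3 + 25*s^2 + 17*s + 100)/(s^4 + 5*s^3 + 13*s^2 + 20*s + 36)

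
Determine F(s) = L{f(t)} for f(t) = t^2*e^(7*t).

F(s) = 2/(s - 7)^3

L{e^(7t)} = 1/(s - 7).
Then apply L{t^2·g(t)} = (-1)^2 d^2/ds^2[G(s)] with G(s) = 1/(s - 7):
differentiating 2 times and applying the sign gives 2/(s - 7)^3.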